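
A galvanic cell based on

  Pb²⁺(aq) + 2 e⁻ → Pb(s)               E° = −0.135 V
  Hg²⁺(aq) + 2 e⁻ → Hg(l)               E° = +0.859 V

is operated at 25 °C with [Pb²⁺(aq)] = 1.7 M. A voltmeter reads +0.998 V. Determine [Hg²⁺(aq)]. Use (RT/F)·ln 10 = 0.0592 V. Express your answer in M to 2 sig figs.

Hg²⁺/Hg is the cathode (higher E°); E°cell = +0.859 − (−0.135) = +0.994 V with n = 2.
Since E = E° − (0.0592/n)·log Q, log Q = n(E° − E)/0.0592 = −0.135.
Balancing electrons gives Hg²⁺(aq) + Pb(s) → Hg(l) + Pb²⁺(aq); thus Q = [Pb²⁺(aq)] / [Hg²⁺(aq)].
Substituting the known concentrations and solving, log [Hg²⁺(aq)] = 0.365 and [Hg²⁺(aq)] = 2.3 M.

2.3 M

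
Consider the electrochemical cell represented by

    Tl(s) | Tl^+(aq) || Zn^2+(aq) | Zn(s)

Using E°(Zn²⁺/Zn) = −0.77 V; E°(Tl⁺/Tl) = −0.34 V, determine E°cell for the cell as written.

−0.43 V

By convention the left-hand electrode in cell notation is the anode (oxidation) and the right-hand electrode is the cathode (reduction).
E°cell = E°(right) − E°(left) = −0.77 − (−0.34) = −0.43 V.
The negative sign shows that, as written, the cell would require an external voltage to drive the reaction.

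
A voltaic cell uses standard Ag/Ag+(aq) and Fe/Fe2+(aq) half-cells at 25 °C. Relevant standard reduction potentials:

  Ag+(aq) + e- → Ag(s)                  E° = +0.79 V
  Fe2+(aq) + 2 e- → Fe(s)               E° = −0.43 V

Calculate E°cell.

+1.22 V

Of the two couples in this cell, the one with the more positive reduction potential is reduced at the cathode: here that is Ag⁺/Ag (+0.79 V); Fe²⁺/Fe (−0.43 V) is the anode.
E°cell = E°(cathode) − E°(anode) = +0.79 − (−0.43) = +1.22 V.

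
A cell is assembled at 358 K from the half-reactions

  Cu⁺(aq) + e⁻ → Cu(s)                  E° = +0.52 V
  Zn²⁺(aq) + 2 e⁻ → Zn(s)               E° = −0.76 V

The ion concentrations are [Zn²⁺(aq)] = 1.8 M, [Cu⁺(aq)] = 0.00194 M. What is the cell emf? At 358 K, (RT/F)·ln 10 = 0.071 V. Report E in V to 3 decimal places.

+1.078 V

Cu⁺/Cu is reduced (cathode, E° = +0.52 V) and Zn²⁺/Zn is oxidized (anode).
E°cell = +0.52 − (−0.76) = +1.28 V, with n = 2 electrons transferred.
Balancing gives 2 Cu⁺(aq) + Zn(s) → 2 Cu(s) + Zn²⁺(aq); hence Q = [Zn²⁺(aq)] / [Cu⁺(aq)]^2 = 4.78×10^5 (log Q = 5.680).
Applying E = E° − (RT ln10/nF)·log Q gives +1.28 − (0.071/2)(5.680) = +1.078 V.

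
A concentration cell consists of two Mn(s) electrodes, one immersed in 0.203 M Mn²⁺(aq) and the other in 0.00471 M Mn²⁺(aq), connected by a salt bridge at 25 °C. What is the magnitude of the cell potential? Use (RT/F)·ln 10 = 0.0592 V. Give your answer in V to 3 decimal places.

0.048 V

For a concentration cell E°cell = 0, since both electrodes use the same couple.
The compartment with the higher Mn²⁺(aq) concentration (0.203 M) acts as the cathode; ions are reduced there and produced at the dilute (0.00471 M) anode.
With n = 2, Ecell = −(0.0592/2)·log([dilute]/[conc]) = −(0.0592/2)·log(0.00471/0.203) = +0.048 V.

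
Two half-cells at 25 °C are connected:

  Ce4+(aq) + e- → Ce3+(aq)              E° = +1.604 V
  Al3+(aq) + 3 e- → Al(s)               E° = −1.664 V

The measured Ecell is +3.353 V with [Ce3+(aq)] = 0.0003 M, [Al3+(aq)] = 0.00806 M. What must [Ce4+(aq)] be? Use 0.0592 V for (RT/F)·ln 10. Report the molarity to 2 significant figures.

0.0016 M

Ce⁴⁺/Ce³⁺ is the cathode (higher E°); E°cell = +1.604 − (−1.664) = +3.268 V with n = 3.
From the Nernst equation, log Q = n(E° − E)/0.0592 = 3·(+3.268 − (+3.353))/0.0592 = −4.307.
For 3 Ce4+(aq) + Al(s) → 3 Ce3+(aq) + Al3+(aq), the reaction quotient is Q = ([Ce3+(aq)]^3·[Al3+(aq)]) / [Ce4+(aq)]^3.
Isolating [Ce4+(aq)] in Q = 10^{−4.307} yields log [Ce4+(aq)] = −2.785, i.e. 0.0016 M.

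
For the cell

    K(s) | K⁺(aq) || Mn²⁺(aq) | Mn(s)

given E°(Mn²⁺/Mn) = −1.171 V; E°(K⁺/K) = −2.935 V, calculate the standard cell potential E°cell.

By convention the left-hand electrode in cell notation is the anode (oxidation) and the right-hand electrode is the cathode (reduction).
E°cell = E°(right) − E°(left) = −1.171 − (−2.935) = +1.764 V.

+1.764 V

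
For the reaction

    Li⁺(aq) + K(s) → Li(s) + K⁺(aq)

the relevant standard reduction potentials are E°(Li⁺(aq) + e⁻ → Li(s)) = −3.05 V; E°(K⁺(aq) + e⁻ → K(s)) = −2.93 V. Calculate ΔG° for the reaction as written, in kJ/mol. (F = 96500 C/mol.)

+11.6 kJ/mol

In the reaction as written Li⁺(aq) is reduced, so the Li⁺/Li couple is the cathode and K⁺/K is the anode.
E°cell = −3.05 − (−2.93) = −0.12 V; balancing electrons gives n = 1.
ΔG° = −nFE°cell = −(1)(96500)(−0.12) J/mol = +11.6 kJ/mol.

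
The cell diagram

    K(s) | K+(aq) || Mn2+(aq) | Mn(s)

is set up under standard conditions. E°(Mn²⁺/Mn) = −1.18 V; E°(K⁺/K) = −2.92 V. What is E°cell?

By convention the left-hand electrode in cell notation is the anode (oxidation) and the right-hand electrode is the cathode (reduction).
E°cell = E°(right) − E°(left) = −1.18 − (−2.92) = +1.74 V.

+1.74 V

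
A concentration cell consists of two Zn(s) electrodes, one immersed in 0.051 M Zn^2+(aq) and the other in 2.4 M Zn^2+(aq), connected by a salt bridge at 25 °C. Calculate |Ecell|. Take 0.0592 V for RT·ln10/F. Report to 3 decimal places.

For a concentration cell E°cell = 0, since both electrodes use the same couple.
The compartment with the higher Zn^2+(aq) concentration (2.4 M) acts as the cathode; ions are reduced there and produced at the dilute (0.051 M) anode.
With n = 2, Ecell = −(0.0592/2)·log([dilute]/[conc]) = −(0.0592/2)·log(0.051/2.4) = +0.050 V.

0.050 V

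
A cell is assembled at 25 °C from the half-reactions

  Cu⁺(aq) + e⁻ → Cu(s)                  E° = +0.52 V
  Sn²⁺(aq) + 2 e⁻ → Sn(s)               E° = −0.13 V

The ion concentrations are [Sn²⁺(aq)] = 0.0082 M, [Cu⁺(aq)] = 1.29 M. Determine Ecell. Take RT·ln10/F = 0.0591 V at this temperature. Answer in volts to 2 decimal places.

Cu⁺/Cu is reduced (cathode, E° = +0.52 V) and Sn²⁺/Sn is oxidized (anode).
E°cell = E°cat − E°an = +0.52 − (−0.13) = +0.65 V; n = 2.
For the overall reaction 2 Cu⁺(aq) + Sn(s) → 2 Cu(s) + Sn²⁺(aq), Q = [Sn²⁺(aq)] / [Cu⁺(aq)]^2 = 0.00493, giving log Q = −2.307.
By the Nernst equation, E = +0.65 − (0.0591/2)·(−2.307) = +0.72 V.

+0.72 V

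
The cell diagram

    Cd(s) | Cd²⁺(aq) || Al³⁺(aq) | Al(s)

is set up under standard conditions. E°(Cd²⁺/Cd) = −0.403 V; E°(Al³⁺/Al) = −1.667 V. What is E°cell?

−1.264 V

By convention the left-hand electrode in cell notation is the anode (oxidation) and the right-hand electrode is the cathode (reduction).
E°cell = E°(right) − E°(left) = −1.667 − (−0.403) = −1.264 V.
The negative sign shows that, as written, the cell would require an external voltage to drive the reaction.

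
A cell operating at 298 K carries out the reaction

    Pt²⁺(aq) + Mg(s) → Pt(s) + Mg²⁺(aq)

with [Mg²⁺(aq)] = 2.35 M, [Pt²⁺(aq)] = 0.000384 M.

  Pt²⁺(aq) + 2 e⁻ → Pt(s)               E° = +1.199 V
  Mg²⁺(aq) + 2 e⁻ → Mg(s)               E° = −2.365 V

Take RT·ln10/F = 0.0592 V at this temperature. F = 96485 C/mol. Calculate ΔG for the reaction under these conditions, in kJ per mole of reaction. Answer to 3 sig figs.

−666 kJ/mol

With Pt²⁺/Pt reduced at the cathode, E°cell = +1.199 − (−2.365) = +3.564 V and n = 2.
Here Q = [Mg²⁺(aq)] / [Pt²⁺(aq)] = 6.12×10^3 (log Q = 3.787), giving E = +3.564 − (0.0592/2)·(3.787) = +3.4519 V.
ΔG = −nFE = −(2)(96485)(+3.4519) J/mol = −666 kJ/mol.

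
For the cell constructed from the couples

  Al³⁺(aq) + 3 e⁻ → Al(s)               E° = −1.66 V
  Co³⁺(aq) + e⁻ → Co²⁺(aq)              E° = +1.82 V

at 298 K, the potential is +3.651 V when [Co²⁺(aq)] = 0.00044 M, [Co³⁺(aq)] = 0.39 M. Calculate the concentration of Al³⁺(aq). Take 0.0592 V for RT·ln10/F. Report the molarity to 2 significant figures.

The Co³⁺/Co²⁺ couple has the larger reduction potential, so it is the cathode: E°cell = +1.82 − (−1.66) = +3.48 V and n = 3.
Since E = E° − (0.0592/n)·log Q, log Q = n(E° − E)/0.0592 = −8.666.
Balancing electrons gives 3 Co³⁺(aq) + Al(s) → 3 Co²⁺(aq) + Al³⁺(aq); thus Q = ([Co²⁺(aq)]^3·[Al³⁺(aq)]) / [Co³⁺(aq)]^3.
Isolating [Al³⁺(aq)] in Q = 10^{−8.666} yields log [Al³⁺(aq)] = 0.177, i.e. 1.5 M.

1.5 M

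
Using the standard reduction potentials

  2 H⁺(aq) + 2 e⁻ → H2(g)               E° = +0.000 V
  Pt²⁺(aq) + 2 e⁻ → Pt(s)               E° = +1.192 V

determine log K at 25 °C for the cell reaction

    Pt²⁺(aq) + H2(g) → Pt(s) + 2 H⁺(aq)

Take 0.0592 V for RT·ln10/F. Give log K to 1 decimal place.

log K = 40.3

The Pt²⁺/Pt couple is reduced (cathode); E°cell = +1.192 − (+0.000) = +1.192 V with n = 2.
At equilibrium E = 0, so log K = nE°cell / 0.0592 = (2)(+1.192) / 0.0592 = 40.3.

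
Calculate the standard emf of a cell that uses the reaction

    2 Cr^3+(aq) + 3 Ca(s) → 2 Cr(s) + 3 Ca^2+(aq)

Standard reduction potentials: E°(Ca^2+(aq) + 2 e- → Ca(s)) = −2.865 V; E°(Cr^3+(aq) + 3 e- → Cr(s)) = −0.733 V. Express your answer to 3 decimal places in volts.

In the reaction as written, Cr^3+(aq) is reduced (cathode) and Ca^2+(aq) is produced by oxidation at the anode.
E°cell = E°(cathode) − E°(anode) = −0.733 − (−2.865) = +2.132 V.

+2.132 V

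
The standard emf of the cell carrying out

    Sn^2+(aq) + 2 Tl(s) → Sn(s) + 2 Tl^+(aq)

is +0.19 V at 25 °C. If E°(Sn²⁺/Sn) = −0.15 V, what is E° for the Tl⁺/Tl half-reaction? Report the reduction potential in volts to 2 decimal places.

−0.34 V

In the reaction as written the Sn²⁺/Sn couple is reduced (cathode) and Tl⁺/Tl is oxidized (anode), so E°cell = E°(Sn²⁺/Sn) − E°(Tl⁺/Tl).
E°(Tl⁺/Tl) = E°(cathode) − E°cell = −0.15 − (+0.19) = −0.34 V.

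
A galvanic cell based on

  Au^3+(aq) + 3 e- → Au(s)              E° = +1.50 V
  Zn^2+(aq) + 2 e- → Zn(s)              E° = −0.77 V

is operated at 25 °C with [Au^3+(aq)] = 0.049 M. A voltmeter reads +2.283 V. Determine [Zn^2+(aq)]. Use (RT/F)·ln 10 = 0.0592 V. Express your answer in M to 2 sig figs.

0.049 M

The Au³⁺/Au couple has the larger reduction potential, so it is the cathode: E°cell = +1.50 − (−0.77) = +2.27 V and n = 6.
From the Nernst equation, log Q = n(E° − E)/0.0592 = 6·(+2.27 − (+2.283))/0.0592 = −1.318.
Balancing electrons gives 2 Au^3+(aq) + 3 Zn(s) → 2 Au(s) + 3 Zn^2+(aq); thus Q = [Zn^2+(aq)]^3 / [Au^3+(aq)]^2.
Isolating [Zn^2+(aq)] in Q = 10^{−1.318} yields log [Zn^2+(aq)] = −1.313, i.e. 0.049 M.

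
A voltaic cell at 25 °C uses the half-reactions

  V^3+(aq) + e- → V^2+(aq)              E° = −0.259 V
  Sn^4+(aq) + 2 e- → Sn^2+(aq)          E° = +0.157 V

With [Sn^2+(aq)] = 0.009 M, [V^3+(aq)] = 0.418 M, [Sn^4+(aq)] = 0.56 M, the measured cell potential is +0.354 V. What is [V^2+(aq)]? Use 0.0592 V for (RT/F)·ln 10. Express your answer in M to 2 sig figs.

0.0048 M

With Sn⁴⁺/Sn²⁺ at the cathode and V³⁺/V²⁺ at the anode, E°cell = +0.157 − (−0.259) = +0.416 V (n = 2).
Rearranging E = E° − (0.0592/n)·log Q gives log Q = 2(+0.416 − (+0.354))/0.0592 = 2.095.
Balancing electrons gives Sn^4+(aq) + 2 V^2+(aq) → Sn^2+(aq) + 2 V^3+(aq); thus Q = ([Sn^2+(aq)]·[V^3+(aq)]^2) / ([Sn^4+(aq)]·[V^2+(aq)]^2).
Solving for the unknown gives log [V^2+(aq)] = −2.323, so [V^2+(aq)] ≈ 0.0048 M.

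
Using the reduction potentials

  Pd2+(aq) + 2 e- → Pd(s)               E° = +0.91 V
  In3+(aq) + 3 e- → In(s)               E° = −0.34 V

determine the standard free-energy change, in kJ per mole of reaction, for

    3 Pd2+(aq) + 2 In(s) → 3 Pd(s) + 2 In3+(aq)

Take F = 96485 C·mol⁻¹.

−724 kJ/mol

In the reaction as written Pd2+(aq) is reduced, so the Pd²⁺/Pd couple is the cathode and In³⁺/In is the anode.
E°cell = +0.91 − (−0.34) = +1.25 V; balancing electrons gives n = 6.
ΔG° = −nFE°cell = −(6)(96485)(+1.25) J/mol = −724 kJ/mol.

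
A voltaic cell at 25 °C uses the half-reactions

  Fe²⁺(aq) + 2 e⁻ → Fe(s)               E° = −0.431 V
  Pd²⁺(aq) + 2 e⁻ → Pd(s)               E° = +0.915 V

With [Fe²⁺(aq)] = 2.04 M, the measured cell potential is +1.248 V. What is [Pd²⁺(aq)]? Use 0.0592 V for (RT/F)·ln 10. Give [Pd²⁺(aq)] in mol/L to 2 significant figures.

0.0010 M

Pd²⁺/Pd is the cathode (higher E°); E°cell = +0.915 − (−0.431) = +1.346 V with n = 2.
Rearranging E = E° − (0.0592/n)·log Q gives log Q = 2(+1.346 − (+1.248))/0.0592 = 3.311.
Balancing electrons gives Pd²⁺(aq) + Fe(s) → Pd(s) + Fe²⁺(aq); thus Q = [Fe²⁺(aq)] / [Pd²⁺(aq)].
Substituting the known concentrations and solving, log [Pd²⁺(aq)] = −3.001 and [Pd²⁺(aq)] = 0.0010 M.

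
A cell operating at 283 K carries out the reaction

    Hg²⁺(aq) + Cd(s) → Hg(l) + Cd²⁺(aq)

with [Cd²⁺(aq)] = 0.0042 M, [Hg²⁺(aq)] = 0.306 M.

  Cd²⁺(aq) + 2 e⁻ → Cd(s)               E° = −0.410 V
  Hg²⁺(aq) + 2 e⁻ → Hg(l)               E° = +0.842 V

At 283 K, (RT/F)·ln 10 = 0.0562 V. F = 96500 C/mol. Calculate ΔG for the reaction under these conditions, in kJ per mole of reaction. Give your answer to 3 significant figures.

The standard cell potential is +0.842 − (−0.410) = +1.252 V, with n = 2 electrons in the balanced equation.
Q = [Cd²⁺(aq)] / [Hg²⁺(aq)] = 0.0137, so log Q = −1.862 and E = +1.252 − (0.0562/2)(−1.862) = +1.3043 V.
Finally ΔG = −nFE = −(2)(96500 C/mol)(+1.3043 V) = −252 kJ/mol.

−252 kJ/mol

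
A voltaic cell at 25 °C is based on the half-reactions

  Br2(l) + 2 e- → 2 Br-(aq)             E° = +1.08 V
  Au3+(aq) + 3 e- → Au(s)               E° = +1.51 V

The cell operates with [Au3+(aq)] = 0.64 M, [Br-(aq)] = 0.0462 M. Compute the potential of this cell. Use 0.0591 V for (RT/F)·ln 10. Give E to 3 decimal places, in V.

The Au³⁺/Au couple has the more positive E°, so it is the cathode; Br₂/Br⁻ is the anode.
The standard potential is +1.51 − (+1.08) = +0.43 V and the balanced reaction transfers n = 6 electrons.
The balanced reaction is 2 Au3+(aq) + 6 Br-(aq) → 2 Au(s) + 3 Br2(l), so Q = 1 / ([Au3+(aq)]^2·[Br-(aq)]^6) = 2.51×10^8 and log Q = 8.400.
Applying E = E° − (RT ln10/nF)·log Q gives +0.43 − (0.0591/6)(8.400) = +0.347 V.

+0.347 V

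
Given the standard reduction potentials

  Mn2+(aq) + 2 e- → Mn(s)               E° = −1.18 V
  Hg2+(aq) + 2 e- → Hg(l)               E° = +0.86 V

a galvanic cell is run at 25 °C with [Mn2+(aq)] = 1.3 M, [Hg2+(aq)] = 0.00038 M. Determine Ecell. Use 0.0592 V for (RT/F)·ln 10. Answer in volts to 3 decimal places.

+1.935 V

The Hg²⁺/Hg couple has the more positive E°, so it is the cathode; Mn²⁺/Mn is the anode.
E°cell = +0.86 − (−1.18) = +2.04 V, with n = 2 electrons transferred.
The balanced reaction is Hg2+(aq) + Mn(s) → Hg(l) + Mn2+(aq), so Q = [Mn2+(aq)] / [Hg2+(aq)] = 3.42×10^3 and log Q = 3.534.
E = E° − (0.0592/n)·log Q = +2.04 − (0.0592/2)(3.534) = +1.935 V.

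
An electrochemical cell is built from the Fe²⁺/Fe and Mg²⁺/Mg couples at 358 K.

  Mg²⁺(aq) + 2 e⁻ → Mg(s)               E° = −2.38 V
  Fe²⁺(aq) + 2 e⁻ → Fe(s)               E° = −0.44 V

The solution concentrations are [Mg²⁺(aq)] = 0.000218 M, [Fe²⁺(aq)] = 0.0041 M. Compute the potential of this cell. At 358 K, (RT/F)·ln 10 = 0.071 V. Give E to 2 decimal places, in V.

Since E°(Fe²⁺/Fe) > E°(Mg²⁺/Mg), Fe²⁺/Fe serves as the cathode.
The standard potential is −0.44 − (−2.38) = +1.94 V and the balanced reaction transfers n = 2 electrons.
Balancing gives Fe²⁺(aq) + Mg(s) → Fe(s) + Mg²⁺(aq); hence Q = [Mg²⁺(aq)] / [Fe²⁺(aq)] = 0.0532 (log Q = −1.274).
Applying E = E° − (RT ln10/nF)·log Q gives +1.94 − (0.071/2)(−1.274) = +1.99 V.

+1.99 V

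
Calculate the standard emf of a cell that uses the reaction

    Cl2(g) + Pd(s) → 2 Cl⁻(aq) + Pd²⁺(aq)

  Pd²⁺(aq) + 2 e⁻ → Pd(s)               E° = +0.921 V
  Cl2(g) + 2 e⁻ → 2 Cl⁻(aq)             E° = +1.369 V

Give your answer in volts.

Cl2(g) gains electrons, so the Cl₂/Cl⁻ couple is the cathode; the Pd²⁺/Pd couple is the anode.
E°cell = E°(cathode) − E°(anode) = +1.369 − (+0.921) = +0.448 V.
The positive value indicates the reaction is spontaneous as written.

+0.448 V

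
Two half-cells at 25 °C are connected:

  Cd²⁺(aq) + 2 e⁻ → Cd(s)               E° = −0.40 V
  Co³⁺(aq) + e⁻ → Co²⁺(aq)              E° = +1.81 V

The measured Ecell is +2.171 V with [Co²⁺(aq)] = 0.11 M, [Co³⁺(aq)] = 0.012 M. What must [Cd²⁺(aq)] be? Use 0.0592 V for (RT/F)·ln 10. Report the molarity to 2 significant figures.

0.25 M

Co³⁺/Co²⁺ is the cathode (higher E°); E°cell = +1.81 − (−0.40) = +2.21 V with n = 2.
Rearranging E = E° − (0.0592/n)·log Q gives log Q = 2(+2.21 − (+2.171))/0.0592 = 1.318.
For 2 Co³⁺(aq) + Cd(s) → 2 Co²⁺(aq) + Cd²⁺(aq), the reaction quotient is Q = ([Co²⁺(aq)]^2·[Cd²⁺(aq)]) / [Co³⁺(aq)]^2.
Isolating [Cd²⁺(aq)] in Q = 10^{1.318} yields log [Cd²⁺(aq)] = −0.606, i.e. 0.25 M.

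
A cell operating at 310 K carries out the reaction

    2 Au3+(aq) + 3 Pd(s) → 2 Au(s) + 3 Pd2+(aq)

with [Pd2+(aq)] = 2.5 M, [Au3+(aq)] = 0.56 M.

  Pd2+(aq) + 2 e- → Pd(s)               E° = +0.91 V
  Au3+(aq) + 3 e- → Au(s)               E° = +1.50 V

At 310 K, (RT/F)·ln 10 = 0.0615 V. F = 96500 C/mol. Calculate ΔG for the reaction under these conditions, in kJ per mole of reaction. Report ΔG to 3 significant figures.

−332 kJ/mol

E°cell = +1.50 − (+0.91) = +0.59 V; the balanced reaction transfers n = 6 electrons.
The reaction quotient is [Pd2+(aq)]^3 / [Au3+(aq)]^2 = 49.8; by Nernst, E = +0.59 − (0.0615/6)(1.697) = +0.5726 V.
ΔG = −nFE = −(6)(96500)(+0.5726) J/mol = −332 kJ/mol.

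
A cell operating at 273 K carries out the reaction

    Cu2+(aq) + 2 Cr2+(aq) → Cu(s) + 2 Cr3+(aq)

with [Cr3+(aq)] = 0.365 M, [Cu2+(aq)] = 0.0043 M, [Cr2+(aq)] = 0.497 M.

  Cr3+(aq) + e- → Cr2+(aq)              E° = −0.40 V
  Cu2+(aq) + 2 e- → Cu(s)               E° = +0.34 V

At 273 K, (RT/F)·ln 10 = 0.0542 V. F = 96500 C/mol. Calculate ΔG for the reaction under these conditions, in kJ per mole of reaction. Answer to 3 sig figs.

With Cu²⁺/Cu reduced at the cathode, E°cell = +0.34 − (−0.40) = +0.74 V and n = 2.
The reaction quotient is [Cr3+(aq)]^2 / ([Cu2+(aq)]·[Cr2+(aq)]^2) = 125; by Nernst, E = +0.74 − (0.0542/2)(2.098) = +0.6831 V.
ΔG = −nFE = −(2)(96500)(+0.6831) J/mol = −132 kJ/mol.

−132 kJ/mol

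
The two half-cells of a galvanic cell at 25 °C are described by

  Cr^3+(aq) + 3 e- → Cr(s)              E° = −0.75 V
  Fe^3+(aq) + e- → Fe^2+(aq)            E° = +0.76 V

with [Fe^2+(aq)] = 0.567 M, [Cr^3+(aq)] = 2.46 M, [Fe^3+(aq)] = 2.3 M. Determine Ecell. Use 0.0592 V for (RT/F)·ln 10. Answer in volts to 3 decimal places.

+1.538 V

Fe³⁺/Fe²⁺ is reduced (cathode, E° = +0.76 V) and Cr³⁺/Cr is oxidized (anode).
E°cell = +0.76 − (−0.75) = +1.51 V, with n = 3 electrons transferred.
For the overall reaction 3 Fe^3+(aq) + Cr(s) → 3 Fe^2+(aq) + Cr^3+(aq), Q = ([Fe^2+(aq)]^3·[Cr^3+(aq)]) / [Fe^3+(aq)]^3 = 0.0369, giving log Q = −1.433.
By the Nernst equation, E = +1.51 − (0.0592/3)·(−1.433) = +1.538 V.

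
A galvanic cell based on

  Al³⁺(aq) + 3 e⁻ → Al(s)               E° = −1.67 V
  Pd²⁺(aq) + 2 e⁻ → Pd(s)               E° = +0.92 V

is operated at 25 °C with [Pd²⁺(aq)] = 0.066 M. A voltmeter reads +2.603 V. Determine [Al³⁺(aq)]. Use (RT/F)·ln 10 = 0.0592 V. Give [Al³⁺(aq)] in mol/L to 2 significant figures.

With Pd²⁺/Pd at the cathode and Al³⁺/Al at the anode, E°cell = +0.92 − (−1.67) = +2.59 V (n = 6).
Since E = E° − (0.0592/n)·log Q, log Q = n(E° − E)/0.0592 = −1.318.
For 3 Pd²⁺(aq) + 2 Al(s) → 3 Pd(s) + 2 Al³⁺(aq), the reaction quotient is Q = [Al³⁺(aq)]^2 / [Pd²⁺(aq)]^3.
Solving for the unknown gives log [Al³⁺(aq)] = −2.430, so [Al³⁺(aq)] ≈ 0.0037 M.

0.0037 M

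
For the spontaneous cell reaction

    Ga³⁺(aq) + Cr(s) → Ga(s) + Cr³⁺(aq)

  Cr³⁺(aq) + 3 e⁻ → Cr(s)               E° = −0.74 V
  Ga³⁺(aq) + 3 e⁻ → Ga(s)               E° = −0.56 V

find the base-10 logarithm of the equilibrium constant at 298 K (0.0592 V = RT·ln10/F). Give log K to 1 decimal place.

The Ga³⁺/Ga couple is reduced (cathode); E°cell = −0.56 − (−0.74) = +0.18 V with n = 3.
At equilibrium E = 0, so log K = nE°cell / 0.0592 = (3)(+0.18) / 0.0592 = 9.1.

log K = 9.1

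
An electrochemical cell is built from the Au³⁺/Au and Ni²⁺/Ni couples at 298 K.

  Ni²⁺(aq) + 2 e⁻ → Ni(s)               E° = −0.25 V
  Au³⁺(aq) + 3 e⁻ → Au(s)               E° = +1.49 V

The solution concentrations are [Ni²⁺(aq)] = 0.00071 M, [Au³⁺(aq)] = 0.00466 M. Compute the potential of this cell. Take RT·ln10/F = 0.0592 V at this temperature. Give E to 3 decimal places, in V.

+1.787 V

The Au³⁺/Au couple has the more positive E°, so it is the cathode; Ni²⁺/Ni is the anode.
E°cell = +1.49 − (−0.25) = +1.74 V, with n = 6 electrons transferred.
Balancing gives 2 Au³⁺(aq) + 3 Ni(s) → 2 Au(s) + 3 Ni²⁺(aq); hence Q = [Ni²⁺(aq)]^3 / [Au³⁺(aq)]^2 = 1.65×10^−5 (log Q = −4.783).
By the Nernst equation, E = +1.74 − (0.0592/6)·(−4.783) = +1.787 V.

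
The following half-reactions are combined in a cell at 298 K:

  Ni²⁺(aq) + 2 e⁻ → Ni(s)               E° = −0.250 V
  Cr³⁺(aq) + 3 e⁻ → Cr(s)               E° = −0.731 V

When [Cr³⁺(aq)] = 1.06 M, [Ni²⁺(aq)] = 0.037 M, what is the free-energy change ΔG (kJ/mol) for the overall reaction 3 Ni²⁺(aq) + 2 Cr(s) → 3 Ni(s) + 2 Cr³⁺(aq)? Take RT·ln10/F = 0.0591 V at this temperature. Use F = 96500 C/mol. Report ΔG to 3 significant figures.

With Ni²⁺/Ni reduced at the cathode, E°cell = −0.250 − (−0.731) = +0.481 V and n = 6.
The reaction quotient is [Cr³⁺(aq)]^2 / [Ni²⁺(aq)]^3 = 2.22×10^4; by Nernst, E = +0.481 − (0.0591/6)(4.346) = +0.4382 V.
Then ΔG = −nFE = −6 × 96500 × +0.4382 J/mol = −254 kJ/mol.

−254 kJ/mol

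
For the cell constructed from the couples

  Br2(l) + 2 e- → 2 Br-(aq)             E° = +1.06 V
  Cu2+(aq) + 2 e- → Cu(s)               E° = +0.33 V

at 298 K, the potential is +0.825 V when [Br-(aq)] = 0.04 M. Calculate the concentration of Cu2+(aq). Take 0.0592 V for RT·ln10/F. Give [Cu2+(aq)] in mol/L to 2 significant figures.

With Br₂/Br⁻ at the cathode and Cu²⁺/Cu at the anode, E°cell = +1.06 − (+0.33) = +0.73 V (n = 2).
Since E = E° − (0.0592/n)·log Q, log Q = n(E° − E)/0.0592 = −3.209.
For Br2(l) + Cu(s) → 2 Br-(aq) + Cu2+(aq), the reaction quotient is Q = [Br-(aq)]^2·[Cu2+(aq)].
Solving for the unknown gives log [Cu2+(aq)] = −0.413, so [Cu2+(aq)] ≈ 0.39 M.

0.39 M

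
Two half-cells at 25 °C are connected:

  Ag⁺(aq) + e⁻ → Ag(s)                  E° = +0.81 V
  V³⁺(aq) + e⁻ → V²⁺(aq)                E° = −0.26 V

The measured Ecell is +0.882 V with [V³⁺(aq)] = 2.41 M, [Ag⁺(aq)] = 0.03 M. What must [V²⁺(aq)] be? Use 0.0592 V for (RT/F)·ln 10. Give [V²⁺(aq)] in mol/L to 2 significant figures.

0.054 M

With Ag⁺/Ag at the cathode and V³⁺/V²⁺ at the anode, E°cell = +0.81 − (−0.26) = +1.07 V (n = 1).
Rearranging E = E° − (0.0592/n)·log Q gives log Q = 1(+1.07 − (+0.882))/0.0592 = 3.176.
For Ag⁺(aq) + V²⁺(aq) → Ag(s) + V³⁺(aq), the reaction quotient is Q = [V³⁺(aq)] / ([Ag⁺(aq)]·[V²⁺(aq)]).
Isolating [V²⁺(aq)] in Q = 10^{3.176} yields log [V²⁺(aq)] = −1.271, i.e. 0.054 M.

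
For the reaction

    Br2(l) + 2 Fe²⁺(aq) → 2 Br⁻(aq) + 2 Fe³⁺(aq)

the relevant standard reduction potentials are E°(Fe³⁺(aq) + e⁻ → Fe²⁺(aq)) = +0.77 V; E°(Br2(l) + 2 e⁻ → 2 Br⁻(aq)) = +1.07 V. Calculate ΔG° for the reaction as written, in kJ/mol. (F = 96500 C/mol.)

In the reaction as written Br2(l) is reduced, so the Br₂/Br⁻ couple is the cathode and Fe³⁺/Fe²⁺ is the anode.
E°cell = +1.07 − (+0.77) = +0.30 V; balancing electrons gives n = 2.
ΔG° = −nFE°cell = −(2)(96500)(+0.30) J/mol = −57.9 kJ/mol.

−57.9 kJ/mol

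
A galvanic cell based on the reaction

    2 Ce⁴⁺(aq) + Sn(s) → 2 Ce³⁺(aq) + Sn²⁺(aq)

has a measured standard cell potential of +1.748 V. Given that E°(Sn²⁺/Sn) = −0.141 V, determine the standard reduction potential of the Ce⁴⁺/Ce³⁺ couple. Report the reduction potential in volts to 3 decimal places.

+1.607 V

In the reaction as written the Ce⁴⁺/Ce³⁺ couple is reduced (cathode) and Sn²⁺/Sn is oxidized (anode), so E°cell = E°(Ce⁴⁺/Ce³⁺) − E°(Sn²⁺/Sn).
E°(Ce⁴⁺/Ce³⁺) = E°cell + E°(anode) = +1.748 + (−0.141) = +1.607 V.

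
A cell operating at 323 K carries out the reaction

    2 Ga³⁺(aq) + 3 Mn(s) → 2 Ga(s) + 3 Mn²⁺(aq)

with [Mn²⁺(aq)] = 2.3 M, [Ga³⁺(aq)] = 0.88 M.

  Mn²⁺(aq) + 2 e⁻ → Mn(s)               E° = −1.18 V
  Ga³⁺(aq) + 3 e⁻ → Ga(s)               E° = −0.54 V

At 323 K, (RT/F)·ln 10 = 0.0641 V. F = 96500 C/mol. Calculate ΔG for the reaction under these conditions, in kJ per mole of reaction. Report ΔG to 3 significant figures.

The standard cell potential is −0.54 − (−1.18) = +0.64 V, with n = 6 electrons in the balanced equation.
The reaction quotient is [Mn²⁺(aq)]^3 / [Ga³⁺(aq)]^2 = 15.7; by Nernst, E = +0.64 − (0.0641/6)(1.196) = +0.6272 V.
Then ΔG = −nFE = −6 × 96500 × +0.6272 J/mol = −363 kJ/mol.

−363 kJ/mol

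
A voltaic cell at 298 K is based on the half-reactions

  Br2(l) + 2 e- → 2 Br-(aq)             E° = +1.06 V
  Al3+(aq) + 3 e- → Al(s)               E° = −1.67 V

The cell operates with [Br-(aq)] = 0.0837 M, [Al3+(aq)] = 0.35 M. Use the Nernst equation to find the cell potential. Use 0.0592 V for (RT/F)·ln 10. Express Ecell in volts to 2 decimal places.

Br₂/Br⁻ is reduced (cathode, E° = +1.06 V) and Al³⁺/Al is oxidized (anode).
E°cell = E°cat − E°an = +1.06 − (−1.67) = +2.73 V; n = 6.
Balancing gives 3 Br2(l) + 2 Al(s) → 6 Br-(aq) + 2 Al3+(aq); hence Q = [Br-(aq)]^6·[Al3+(aq)]^2 = 4.21×10^−8 (log Q = −7.376).
Applying E = E° − (RT ln10/nF)·log Q gives +2.73 − (0.0592/6)(−7.376) = +2.80 V.

+2.80 V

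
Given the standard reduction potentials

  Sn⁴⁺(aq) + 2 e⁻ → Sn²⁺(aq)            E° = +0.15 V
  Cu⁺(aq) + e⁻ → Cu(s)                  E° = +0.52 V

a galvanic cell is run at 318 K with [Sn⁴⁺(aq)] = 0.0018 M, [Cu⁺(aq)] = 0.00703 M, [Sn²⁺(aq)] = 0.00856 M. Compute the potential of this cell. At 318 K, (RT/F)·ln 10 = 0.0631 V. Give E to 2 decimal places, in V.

+0.26 V

The Cu⁺/Cu couple has the more positive E°, so it is the cathode; Sn⁴⁺/Sn²⁺ is the anode.
The standard potential is +0.52 − (+0.15) = +0.37 V and the balanced reaction transfers n = 2 electrons.
For the overall reaction 2 Cu⁺(aq) + Sn²⁺(aq) → 2 Cu(s) + Sn⁴⁺(aq), Q = [Sn⁴⁺(aq)] / ([Cu⁺(aq)]^2·[Sn²⁺(aq)]) = 4.25×10^3, giving log Q = 3.629.
Applying E = E° − (RT ln10/nF)·log Q gives +0.37 − (0.0631/2)(3.629) = +0.26 V.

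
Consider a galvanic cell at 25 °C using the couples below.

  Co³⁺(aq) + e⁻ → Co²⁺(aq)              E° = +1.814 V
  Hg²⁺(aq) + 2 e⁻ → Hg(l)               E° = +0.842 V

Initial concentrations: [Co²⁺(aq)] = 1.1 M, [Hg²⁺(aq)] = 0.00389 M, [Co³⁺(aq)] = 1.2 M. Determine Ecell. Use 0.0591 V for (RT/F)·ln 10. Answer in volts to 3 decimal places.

Co³⁺/Co²⁺ is reduced (cathode, E° = +1.814 V) and Hg²⁺/Hg is oxidized (anode).
The standard potential is +1.814 − (+0.842) = +0.972 V and the balanced reaction transfers n = 2 electrons.
Balancing gives 2 Co³⁺(aq) + Hg(l) → 2 Co²⁺(aq) + Hg²⁺(aq); hence Q = ([Co²⁺(aq)]^2·[Hg²⁺(aq)]) / [Co³⁺(aq)]^2 = 0.00327 (log Q = −2.486).
By the Nernst equation, E = +0.972 − (0.0591/2)·(−2.486) = +1.045 V.

+1.045 V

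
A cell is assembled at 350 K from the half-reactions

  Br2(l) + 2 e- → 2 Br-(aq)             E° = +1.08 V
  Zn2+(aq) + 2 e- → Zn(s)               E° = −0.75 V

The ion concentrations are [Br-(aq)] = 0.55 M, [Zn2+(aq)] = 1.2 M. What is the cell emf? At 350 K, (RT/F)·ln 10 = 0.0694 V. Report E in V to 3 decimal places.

The Br₂/Br⁻ couple has the more positive E°, so it is the cathode; Zn²⁺/Zn is the anode.
E°cell = +1.08 − (−0.75) = +1.83 V, with n = 2 electrons transferred.
For the overall reaction Br2(l) + Zn(s) → 2 Br-(aq) + Zn2+(aq), Q = [Br-(aq)]^2·[Zn2+(aq)] = 0.363, giving log Q = −0.440.
By the Nernst equation, E = +1.83 − (0.0694/2)·(−0.440) = +1.845 V.

+1.845 V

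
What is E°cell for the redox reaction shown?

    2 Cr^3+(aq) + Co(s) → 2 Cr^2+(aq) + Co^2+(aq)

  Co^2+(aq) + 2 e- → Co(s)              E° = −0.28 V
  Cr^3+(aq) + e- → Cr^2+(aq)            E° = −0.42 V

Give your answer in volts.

−0.14 V

Cr^3+(aq) gains electrons, so the Cr³⁺/Cr²⁺ couple is the cathode; the Co²⁺/Co couple is the anode.
E°cell = E°(cathode) − E°(anode) = −0.42 − (−0.28) = −0.14 V.
The negative E°cell means the reaction is non-spontaneous in the direction written.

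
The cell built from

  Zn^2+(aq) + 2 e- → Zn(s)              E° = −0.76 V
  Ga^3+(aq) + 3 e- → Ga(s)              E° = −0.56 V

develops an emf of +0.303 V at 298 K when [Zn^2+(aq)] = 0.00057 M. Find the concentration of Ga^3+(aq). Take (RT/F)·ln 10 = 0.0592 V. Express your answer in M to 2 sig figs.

With Ga³⁺/Ga at the cathode and Zn²⁺/Zn at the anode, E°cell = −0.56 − (−0.76) = +0.20 V (n = 6).
From the Nernst equation, log Q = n(E° − E)/0.0592 = 6·(+0.20 − (+0.303))/0.0592 = −10.439.
Balancing electrons gives 2 Ga^3+(aq) + 3 Zn(s) → 2 Ga(s) + 3 Zn^2+(aq); thus Q = [Zn^2+(aq)]^3 / [Ga^3+(aq)]^2.
Solving for the unknown gives log [Ga^3+(aq)] = 0.353, so [Ga^3+(aq)] ≈ 2.3 M.

2.3 M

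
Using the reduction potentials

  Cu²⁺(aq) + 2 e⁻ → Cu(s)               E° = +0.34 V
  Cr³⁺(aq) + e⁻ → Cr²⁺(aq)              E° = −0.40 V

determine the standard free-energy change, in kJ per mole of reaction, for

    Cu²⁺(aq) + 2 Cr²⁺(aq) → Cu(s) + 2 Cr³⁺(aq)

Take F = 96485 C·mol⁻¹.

In the reaction as written Cu²⁺(aq) is reduced, so the Cu²⁺/Cu couple is the cathode and Cr³⁺/Cr²⁺ is the anode.
E°cell = +0.34 − (−0.40) = +0.74 V; balancing electrons gives n = 2.
ΔG° = −nFE°cell = −(2)(96485)(+0.74) J/mol = −143 kJ/mol.

−143 kJ/mol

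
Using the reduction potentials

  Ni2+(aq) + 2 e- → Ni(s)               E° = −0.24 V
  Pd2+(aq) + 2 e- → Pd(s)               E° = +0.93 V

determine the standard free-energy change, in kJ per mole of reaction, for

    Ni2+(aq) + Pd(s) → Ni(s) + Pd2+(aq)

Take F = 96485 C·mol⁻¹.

In the reaction as written Ni2+(aq) is reduced, so the Ni²⁺/Ni couple is the cathode and Pd²⁺/Pd is the anode.
E°cell = −0.24 − (+0.93) = −1.17 V; balancing electrons gives n = 2.
ΔG° = −nFE°cell = −(2)(96485)(−1.17) J/mol = +226 kJ/mol.

+226 kJ/mol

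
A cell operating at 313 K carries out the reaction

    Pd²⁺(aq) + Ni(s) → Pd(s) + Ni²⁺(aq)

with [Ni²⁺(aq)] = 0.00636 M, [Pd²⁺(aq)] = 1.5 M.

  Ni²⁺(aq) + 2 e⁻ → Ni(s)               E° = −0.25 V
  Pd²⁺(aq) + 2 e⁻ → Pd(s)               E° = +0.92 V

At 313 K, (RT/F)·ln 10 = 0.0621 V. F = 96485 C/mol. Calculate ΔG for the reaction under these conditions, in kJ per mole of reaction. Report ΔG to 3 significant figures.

With Pd²⁺/Pd reduced at the cathode, E°cell = +0.92 − (−0.25) = +1.17 V and n = 2.
Here Q = [Ni²⁺(aq)] / [Pd²⁺(aq)] = 0.00424 (log Q = −2.373), giving E = +1.17 − (0.0621/2)·(−2.373) = +1.2437 V.
ΔG = −nFE = −(2)(96485)(+1.2437) J/mol = −240 kJ/mol.

−240 kJ/mol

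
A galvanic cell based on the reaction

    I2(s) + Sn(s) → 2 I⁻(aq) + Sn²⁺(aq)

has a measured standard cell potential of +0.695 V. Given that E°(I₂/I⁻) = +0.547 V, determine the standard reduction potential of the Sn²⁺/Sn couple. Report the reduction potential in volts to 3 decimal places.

−0.148 V

In the reaction as written the I₂/I⁻ couple is reduced (cathode) and Sn²⁺/Sn is oxidized (anode), so E°cell = E°(I₂/I⁻) − E°(Sn²⁺/Sn).
E°(Sn²⁺/Sn) = E°(cathode) − E°cell = +0.547 − (+0.695) = −0.148 V.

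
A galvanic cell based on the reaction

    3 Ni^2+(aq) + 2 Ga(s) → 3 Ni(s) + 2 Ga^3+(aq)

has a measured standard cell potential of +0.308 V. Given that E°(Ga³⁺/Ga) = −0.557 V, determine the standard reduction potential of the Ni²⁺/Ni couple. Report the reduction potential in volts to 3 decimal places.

−0.249 V

In the reaction as written the Ni²⁺/Ni couple is reduced (cathode) and Ga³⁺/Ga is oxidized (anode), so E°cell = E°(Ni²⁺/Ni) − E°(Ga³⁺/Ga).
E°(Ni²⁺/Ni) = E°cell + E°(anode) = +0.308 + (−0.557) = −0.249 V.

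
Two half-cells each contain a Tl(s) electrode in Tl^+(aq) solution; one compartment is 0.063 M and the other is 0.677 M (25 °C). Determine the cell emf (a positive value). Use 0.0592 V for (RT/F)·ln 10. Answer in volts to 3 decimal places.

For a concentration cell E°cell = 0, since both electrodes use the same couple.
The compartment with the higher Tl^+(aq) concentration (0.677 M) acts as the cathode; ions are reduced there and produced at the dilute (0.063 M) anode.
With n = 1, Ecell = −(0.0592/1)·log([dilute]/[conc]) = −(0.0592/1)·log(0.063/0.677) = +0.061 V.

0.061 V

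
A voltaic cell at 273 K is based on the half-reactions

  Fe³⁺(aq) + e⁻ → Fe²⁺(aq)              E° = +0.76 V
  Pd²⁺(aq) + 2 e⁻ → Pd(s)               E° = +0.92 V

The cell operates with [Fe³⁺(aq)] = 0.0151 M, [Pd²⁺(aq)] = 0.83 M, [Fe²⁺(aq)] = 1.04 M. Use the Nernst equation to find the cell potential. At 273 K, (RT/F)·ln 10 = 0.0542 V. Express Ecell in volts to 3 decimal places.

+0.257 V

The Pd²⁺/Pd couple has the more positive E°, so it is the cathode; Fe³⁺/Fe²⁺ is the anode.
E°cell = +0.92 − (+0.76) = +0.16 V, with n = 2 electrons transferred.
For the overall reaction Pd²⁺(aq) + 2 Fe²⁺(aq) → Pd(s) + 2 Fe³⁺(aq), Q = [Fe³⁺(aq)]^2 / ([Pd²⁺(aq)]·[Fe²⁺(aq)]^2) = 0.000254, giving log Q = −3.595.
E = E° − (0.0542/n)·log Q = +0.16 − (0.0542/2)(−3.595) = +0.257 V.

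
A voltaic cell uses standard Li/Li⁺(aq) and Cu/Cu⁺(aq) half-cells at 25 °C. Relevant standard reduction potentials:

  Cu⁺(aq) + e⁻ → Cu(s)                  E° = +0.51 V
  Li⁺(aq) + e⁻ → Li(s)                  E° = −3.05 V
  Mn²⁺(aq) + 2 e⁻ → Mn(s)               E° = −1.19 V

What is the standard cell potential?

+3.56 V

Of the two couples in this cell, the one with the more positive reduction potential is reduced at the cathode: here that is Cu⁺/Cu (+0.51 V); Li⁺/Li (−3.05 V) is the anode.
E°cell = E°(cathode) − E°(anode) = +0.51 − (−3.05) = +3.56 V.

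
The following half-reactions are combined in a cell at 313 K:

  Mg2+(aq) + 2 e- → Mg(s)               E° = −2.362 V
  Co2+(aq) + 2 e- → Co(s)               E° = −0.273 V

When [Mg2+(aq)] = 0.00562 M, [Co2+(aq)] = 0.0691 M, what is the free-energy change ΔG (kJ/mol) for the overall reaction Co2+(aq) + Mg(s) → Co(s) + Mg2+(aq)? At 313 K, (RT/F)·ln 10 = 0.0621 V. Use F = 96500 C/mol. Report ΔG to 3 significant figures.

−410 kJ/mol

With Co²⁺/Co reduced at the cathode, E°cell = −0.273 − (−2.362) = +2.089 V and n = 2.
The reaction quotient is [Mg2+(aq)] / [Co2+(aq)] = 0.0813; by Nernst, E = +2.089 − (0.0621/2)(−1.090) = +2.1228 V.
Finally ΔG = −nFE = −(2)(96500 C/mol)(+2.1228 V) = −410 kJ/mol.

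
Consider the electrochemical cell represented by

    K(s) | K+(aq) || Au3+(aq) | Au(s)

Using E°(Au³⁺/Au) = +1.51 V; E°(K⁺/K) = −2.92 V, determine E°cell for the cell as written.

By convention the left-hand electrode in cell notation is the anode (oxidation) and the right-hand electrode is the cathode (reduction).
E°cell = E°(right) − E°(left) = +1.51 − (−2.92) = +4.43 V.

+4.43 V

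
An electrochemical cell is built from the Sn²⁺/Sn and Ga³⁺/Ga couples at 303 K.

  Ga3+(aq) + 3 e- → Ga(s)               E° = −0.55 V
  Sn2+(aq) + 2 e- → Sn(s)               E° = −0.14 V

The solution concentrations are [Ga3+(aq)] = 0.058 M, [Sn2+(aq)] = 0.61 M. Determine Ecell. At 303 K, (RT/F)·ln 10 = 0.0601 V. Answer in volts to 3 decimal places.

Sn²⁺/Sn is reduced (cathode, E° = −0.14 V) and Ga³⁺/Ga is oxidized (anode).
The standard potential is −0.14 − (−0.55) = +0.41 V and the balanced reaction transfers n = 6 electrons.
For the overall reaction 3 Sn2+(aq) + 2 Ga(s) → 3 Sn(s) + 2 Ga3+(aq), Q = [Ga3+(aq)]^2 / [Sn2+(aq)]^3 = 0.0148, giving log Q = −1.829.
Applying E = E° − (RT ln10/nF)·log Q gives +0.41 − (0.0601/6)(−1.829) = +0.428 V.

+0.428 V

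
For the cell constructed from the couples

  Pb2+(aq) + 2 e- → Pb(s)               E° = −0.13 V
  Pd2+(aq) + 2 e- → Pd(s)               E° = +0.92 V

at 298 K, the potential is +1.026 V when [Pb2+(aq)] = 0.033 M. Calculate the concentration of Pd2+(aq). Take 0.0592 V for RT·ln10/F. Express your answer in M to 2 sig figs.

0.0051 M

Pd²⁺/Pd is the cathode (higher E°); E°cell = +0.92 − (−0.13) = +1.05 V with n = 2.
Since E = E° − (0.0592/n)·log Q, log Q = n(E° − E)/0.0592 = 0.811.
Balancing electrons gives Pd2+(aq) + Pb(s) → Pd(s) + Pb2+(aq); thus Q = [Pb2+(aq)] / [Pd2+(aq)].
Solving for the unknown gives log [Pd2+(aq)] = −2.292, so [Pd2+(aq)] ≈ 0.0051 M.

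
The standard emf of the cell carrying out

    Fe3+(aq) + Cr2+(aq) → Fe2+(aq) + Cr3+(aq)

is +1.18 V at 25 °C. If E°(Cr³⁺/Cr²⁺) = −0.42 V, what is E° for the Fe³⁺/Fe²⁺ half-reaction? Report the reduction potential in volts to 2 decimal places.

+0.76 V

In the reaction as written the Fe³⁺/Fe²⁺ couple is reduced (cathode) and Cr³⁺/Cr²⁺ is oxidized (anode), so E°cell = E°(Fe³⁺/Fe²⁺) − E°(Cr³⁺/Cr²⁺).
E°(Fe³⁺/Fe²⁺) = E°cell + E°(anode) = +1.18 + (−0.42) = +0.76 V.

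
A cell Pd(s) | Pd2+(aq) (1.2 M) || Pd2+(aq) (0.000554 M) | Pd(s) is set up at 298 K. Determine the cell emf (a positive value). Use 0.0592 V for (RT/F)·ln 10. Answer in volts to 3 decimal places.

For a concentration cell E°cell = 0, since both electrodes use the same couple.
The compartment with the higher Pd2+(aq) concentration (1.2 M) acts as the cathode; ions are reduced there and produced at the dilute (0.000554 M) anode.
With n = 2, Ecell = −(0.0592/2)·log([dilute]/[conc]) = −(0.0592/2)·log(0.000554/1.2) = +0.099 V.

0.099 V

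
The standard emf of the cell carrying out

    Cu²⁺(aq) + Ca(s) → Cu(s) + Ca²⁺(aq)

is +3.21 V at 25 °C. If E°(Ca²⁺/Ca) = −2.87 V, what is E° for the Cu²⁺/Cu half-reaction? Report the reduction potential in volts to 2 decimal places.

In the reaction as written the Cu²⁺/Cu couple is reduced (cathode) and Ca²⁺/Ca is oxidized (anode), so E°cell = E°(Cu²⁺/Cu) − E°(Ca²⁺/Ca).
E°(Cu²⁺/Cu) = E°cell + E°(anode) = +3.21 + (−2.87) = +0.34 V.

+0.34 V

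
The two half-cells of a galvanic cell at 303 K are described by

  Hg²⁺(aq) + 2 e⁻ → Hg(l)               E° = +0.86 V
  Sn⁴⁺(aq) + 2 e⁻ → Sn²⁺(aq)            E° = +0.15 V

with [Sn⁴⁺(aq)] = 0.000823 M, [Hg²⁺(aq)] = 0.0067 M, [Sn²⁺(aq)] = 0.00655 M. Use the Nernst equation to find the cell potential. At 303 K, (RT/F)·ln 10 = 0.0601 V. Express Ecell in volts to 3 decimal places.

+0.672 V

Hg²⁺/Hg is reduced (cathode, E° = +0.86 V) and Sn⁴⁺/Sn²⁺ is oxidized (anode).
E°cell = E°cat − E°an = +0.86 − (+0.15) = +0.71 V; n = 2.
For the overall reaction Hg²⁺(aq) + Sn²⁺(aq) → Hg(l) + Sn⁴⁺(aq), Q = [Sn⁴⁺(aq)] / ([Hg²⁺(aq)]·[Sn²⁺(aq)]) = 18.8, giving log Q = 1.273.
By the Nernst equation, E = +0.71 − (0.0601/2)·(1.273) = +0.672 V.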